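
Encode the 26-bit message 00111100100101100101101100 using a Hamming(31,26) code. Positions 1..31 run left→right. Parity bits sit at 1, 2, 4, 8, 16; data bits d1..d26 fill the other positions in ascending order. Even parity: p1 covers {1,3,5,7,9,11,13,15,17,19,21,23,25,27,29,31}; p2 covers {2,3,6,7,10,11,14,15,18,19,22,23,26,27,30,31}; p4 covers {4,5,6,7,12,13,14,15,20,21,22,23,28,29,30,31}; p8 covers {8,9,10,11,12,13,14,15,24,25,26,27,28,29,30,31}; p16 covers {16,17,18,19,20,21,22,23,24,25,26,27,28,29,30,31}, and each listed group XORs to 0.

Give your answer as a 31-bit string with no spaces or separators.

Place data at non-parity positions: p1 p2 0 p4 0 1 1 p8 1 1 0 0 1 0 0 p16 1 0 1 1 0 0 1 0 1 1 0 1 1 0 0
p1 (pos 1,3,5,7,9,11,13,15,17,19,21,23,25,27,29,31): XOR of data positions = 0⊕0⊕1⊕1⊕0⊕1⊕0⊕1⊕1⊕0⊕1⊕1⊕0⊕1⊕0 = 0
p2 (pos 2,3,6,7,10,11,14,15,18,19,22,23,26,27,30,31): XOR of data positions = 0⊕1⊕1⊕1⊕0⊕0⊕0⊕0⊕1⊕0⊕1⊕1⊕0⊕0⊕0 = 0
p4 (pos 4,5,6,7,12,13,14,15,20,21,22,23,28,29,30,31): XOR of data positions = 0⊕1⊕1⊕0⊕1⊕0⊕0⊕1⊕0⊕0⊕1⊕1⊕1⊕0⊕0 = 1
p8 (pos 8,9,10,11,12,13,14,15,24,25,26,27,28,29,30,31): XOR of data positions = 1⊕1⊕0⊕0⊕1⊕0⊕0⊕0⊕1⊕1⊕0⊕1⊕1⊕0⊕0 = 1
p16 (pos 16,17,18,19,20,21,22,23,24,25,26,27,28,29,30,31): XOR of data positions = 1⊕0⊕1⊕1⊕0⊕0⊕1⊕0⊕1⊕1⊕0⊕1⊕1⊕0⊕0 = 0
Codeword: 0001011111001000101100101101100

0001011111001000101100101101100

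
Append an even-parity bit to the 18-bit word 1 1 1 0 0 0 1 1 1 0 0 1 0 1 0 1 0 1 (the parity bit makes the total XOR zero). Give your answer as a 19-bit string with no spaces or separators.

XOR of the 18 data bits: 1⊕1⊕1⊕0⊕0⊕0⊕1⊕1⊕1⊕0⊕0⊕1⊕0⊕1⊕0⊕1⊕0⊕1 = 0
Parity bit = 0 (so all 19 bits XOR to 0).

1110001110010101010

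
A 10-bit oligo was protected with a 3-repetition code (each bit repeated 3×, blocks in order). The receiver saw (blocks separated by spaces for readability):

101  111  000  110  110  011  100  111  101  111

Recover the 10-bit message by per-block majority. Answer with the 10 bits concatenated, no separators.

1101110111

Block 1 (101): 2 ones → 1
Block 2 (111): 3 ones → 1
Block 3 (000): 0 ones → 0
Block 4 (110): 2 ones → 1
Block 5 (110): 2 ones → 1
Block 6 (011): 2 ones → 1
Block 7 (100): 1 one → 0
Block 8 (111): 3 ones → 1
Block 9 (101): 2 ones → 1
Block 10 (111): 3 ones → 1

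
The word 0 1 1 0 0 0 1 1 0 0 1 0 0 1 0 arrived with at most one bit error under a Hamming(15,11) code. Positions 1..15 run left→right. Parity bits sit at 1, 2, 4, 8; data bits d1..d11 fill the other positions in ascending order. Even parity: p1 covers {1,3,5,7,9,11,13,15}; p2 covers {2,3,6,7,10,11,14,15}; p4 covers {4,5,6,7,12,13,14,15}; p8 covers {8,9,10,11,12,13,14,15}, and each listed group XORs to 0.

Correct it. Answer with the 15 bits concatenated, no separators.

011000110000010

s1 (pos 1,3,5,7,9,11,13,15): 0⊕1⊕0⊕1⊕0⊕1⊕0⊕0 = 1
s2 (pos 2,3,6,7,10,11,14,15): 1⊕1⊕0⊕1⊕0⊕1⊕1⊕0 = 1
s4 (pos 4,5,6,7,12,13,14,15): 0⊕0⊕0⊕1⊕0⊕0⊕1⊕0 = 0
s8 (pos 8,9,10,11,12,13,14,15): 1⊕0⊕0⊕1⊕0⊕0⊕1⊕0 = 1
Syndrome s8…s1 = 1011 → error at position 11.
Flip position 11: 011000110010010 → 011000110000010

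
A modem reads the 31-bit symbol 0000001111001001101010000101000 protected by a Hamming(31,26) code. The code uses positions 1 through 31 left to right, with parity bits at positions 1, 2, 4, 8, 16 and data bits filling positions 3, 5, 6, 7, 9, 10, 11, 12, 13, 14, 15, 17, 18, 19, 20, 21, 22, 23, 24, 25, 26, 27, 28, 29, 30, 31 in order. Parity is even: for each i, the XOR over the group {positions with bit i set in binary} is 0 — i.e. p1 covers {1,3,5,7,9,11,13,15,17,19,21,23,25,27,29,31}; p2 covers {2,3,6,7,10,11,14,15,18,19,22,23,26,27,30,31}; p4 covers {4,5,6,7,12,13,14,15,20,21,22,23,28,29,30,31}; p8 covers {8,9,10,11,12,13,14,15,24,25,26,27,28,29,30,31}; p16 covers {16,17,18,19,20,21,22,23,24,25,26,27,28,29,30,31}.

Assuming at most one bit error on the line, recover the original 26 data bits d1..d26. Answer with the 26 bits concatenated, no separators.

s1 (pos 1,3,5,7,9,11,13,15,17,19,21,23,25,27,29,31): 0⊕0⊕0⊕1⊕1⊕0⊕1⊕0⊕1⊕1⊕1⊕0⊕0⊕0⊕0⊕0 = 0
s2 (pos 2,3,6,7,10,11,14,15,18,19,22,23,26,27,30,31): 0⊕0⊕0⊕1⊕1⊕0⊕0⊕0⊕0⊕1⊕0⊕0⊕1⊕0⊕0⊕0 = 0
s4 (pos 4,5,6,7,12,13,14,15,20,21,22,23,28,29,30,31): 0⊕0⊕0⊕1⊕0⊕1⊕0⊕0⊕0⊕1⊕0⊕0⊕1⊕0⊕0⊕0 = 0
s8 (pos 8,9,10,11,12,13,14,15,24,25,26,27,28,29,30,31): 1⊕1⊕1⊕0⊕0⊕1⊕0⊕0⊕0⊕0⊕1⊕0⊕1⊕0⊕0⊕0 = 0
s16 (pos 16,17,18,19,20,21,22,23,24,25,26,27,28,29,30,31): 1⊕1⊕0⊕1⊕0⊕1⊕0⊕0⊕0⊕0⊕1⊕0⊕1⊕0⊕0⊕0 = 0
Syndrome s16…s1 = 00000 → no error.
Read data bits from positions 3,5,6,7,9,10,11,12,13,14,15,17,18,19,20,21,22,23,24,25,26,27,28,29,30,31: 00011100100101010000101000

00011100100101010000101000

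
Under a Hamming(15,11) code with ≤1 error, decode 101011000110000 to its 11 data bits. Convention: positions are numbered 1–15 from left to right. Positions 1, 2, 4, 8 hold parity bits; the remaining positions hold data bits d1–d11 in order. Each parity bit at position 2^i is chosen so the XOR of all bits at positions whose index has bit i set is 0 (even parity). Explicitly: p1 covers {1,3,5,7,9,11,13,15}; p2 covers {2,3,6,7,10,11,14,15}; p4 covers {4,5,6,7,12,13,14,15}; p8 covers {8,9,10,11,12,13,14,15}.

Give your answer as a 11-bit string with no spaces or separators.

11100110000

s1 (pos 1,3,5,7,9,11,13,15): 1⊕1⊕1⊕0⊕0⊕1⊕0⊕0 = 0
s2 (pos 2,3,6,7,10,11,14,15): 0⊕1⊕1⊕0⊕1⊕1⊕0⊕0 = 0
s4 (pos 4,5,6,7,12,13,14,15): 0⊕1⊕1⊕0⊕0⊕0⊕0⊕0 = 0
s8 (pos 8,9,10,11,12,13,14,15): 0⊕0⊕1⊕1⊕0⊕0⊕0⊕0 = 0
Syndrome s8…s1 = 0000 → no error.
Read data bits from positions 3,5,6,7,9,10,11,12,13,14,15: 11100110000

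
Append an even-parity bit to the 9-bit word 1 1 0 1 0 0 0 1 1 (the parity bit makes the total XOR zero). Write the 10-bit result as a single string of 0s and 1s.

XOR of the 9 data bits: 1⊕1⊕0⊕1⊕0⊕0⊕0⊕1⊕1 = 1
Parity bit = 1 (so all 10 bits XOR to 0).

1101000111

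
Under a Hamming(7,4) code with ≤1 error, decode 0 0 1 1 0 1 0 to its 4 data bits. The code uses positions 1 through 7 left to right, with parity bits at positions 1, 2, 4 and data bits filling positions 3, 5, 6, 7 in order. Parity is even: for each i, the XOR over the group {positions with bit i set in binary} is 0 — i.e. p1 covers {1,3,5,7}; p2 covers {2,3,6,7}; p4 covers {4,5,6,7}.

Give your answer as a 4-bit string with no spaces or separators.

s1 (pos 1,3,5,7): 0⊕1⊕0⊕0 = 1
s2 (pos 2,3,6,7): 0⊕1⊕1⊕0 = 0
s4 (pos 4,5,6,7): 1⊕0⊕1⊕0 = 0
Syndrome s4…s1 = 001 → error at position 1.
Flip position 1: 0011010 → 1011010
Read data bits from positions 3,5,6,7: 1010

1010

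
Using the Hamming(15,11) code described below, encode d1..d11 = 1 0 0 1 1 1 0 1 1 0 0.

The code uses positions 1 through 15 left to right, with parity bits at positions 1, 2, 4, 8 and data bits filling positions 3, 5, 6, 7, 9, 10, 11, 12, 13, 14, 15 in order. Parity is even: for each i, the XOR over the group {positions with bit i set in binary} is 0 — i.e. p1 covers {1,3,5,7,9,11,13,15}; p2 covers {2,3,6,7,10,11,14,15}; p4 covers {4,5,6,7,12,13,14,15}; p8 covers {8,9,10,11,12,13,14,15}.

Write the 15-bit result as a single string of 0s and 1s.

Place data at non-parity positions: p1 p2 1 p4 0 0 1 p8 1 1 0 1 1 0 0
p1 (pos 1,3,5,7,9,11,13,15): XOR of data positions = 1⊕0⊕1⊕1⊕0⊕1⊕0 = 0
p2 (pos 2,3,6,7,10,11,14,15): XOR of data positions = 1⊕0⊕1⊕1⊕0⊕0⊕0 = 1
p4 (pos 4,5,6,7,12,13,14,15): XOR of data positions = 0⊕0⊕1⊕1⊕1⊕0⊕0 = 1
p8 (pos 8,9,10,11,12,13,14,15): XOR of data positions = 1⊕1⊕0⊕1⊕1⊕0⊕0 = 0
Codeword: 011100101101100

011100101101100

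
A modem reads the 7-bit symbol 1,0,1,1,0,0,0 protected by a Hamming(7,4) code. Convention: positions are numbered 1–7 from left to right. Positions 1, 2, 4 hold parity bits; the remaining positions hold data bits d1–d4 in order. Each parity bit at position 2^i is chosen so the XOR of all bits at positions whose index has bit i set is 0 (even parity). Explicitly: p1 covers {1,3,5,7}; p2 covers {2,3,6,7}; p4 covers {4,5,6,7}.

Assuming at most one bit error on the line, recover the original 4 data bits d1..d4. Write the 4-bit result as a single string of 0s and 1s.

s1 (pos 1,3,5,7): 1⊕1⊕0⊕0 = 0
s2 (pos 2,3,6,7): 0⊕1⊕0⊕0 = 1
s4 (pos 4,5,6,7): 1⊕0⊕0⊕0 = 1
Syndrome s4…s1 = 110 → error at position 6.
Flip position 6: 1011000 → 1011010
Read data bits from positions 3,5,6,7: 1010

1010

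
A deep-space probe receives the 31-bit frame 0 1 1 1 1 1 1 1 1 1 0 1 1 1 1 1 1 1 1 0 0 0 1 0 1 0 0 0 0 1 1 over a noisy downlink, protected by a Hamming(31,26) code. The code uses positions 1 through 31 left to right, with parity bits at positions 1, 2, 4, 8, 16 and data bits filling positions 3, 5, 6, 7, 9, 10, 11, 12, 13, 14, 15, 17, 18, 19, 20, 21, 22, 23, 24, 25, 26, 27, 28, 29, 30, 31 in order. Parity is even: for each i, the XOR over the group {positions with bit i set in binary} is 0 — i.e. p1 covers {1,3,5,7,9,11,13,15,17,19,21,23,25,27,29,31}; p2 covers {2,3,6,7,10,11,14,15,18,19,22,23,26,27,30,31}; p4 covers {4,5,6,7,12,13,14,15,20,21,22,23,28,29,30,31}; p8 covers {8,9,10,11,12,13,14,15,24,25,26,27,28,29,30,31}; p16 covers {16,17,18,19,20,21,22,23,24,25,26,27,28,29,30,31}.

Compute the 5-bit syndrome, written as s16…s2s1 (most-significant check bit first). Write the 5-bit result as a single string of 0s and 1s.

00101

s1 (pos 1,3,5,7,9,11,13,15,17,19,21,23,25,27,29,31): 0⊕1⊕1⊕1⊕1⊕0⊕1⊕1⊕1⊕1⊕0⊕1⊕1⊕0⊕0⊕1 = 1
s2 (pos 2,3,6,7,10,11,14,15,18,19,22,23,26,27,30,31): 1⊕1⊕1⊕1⊕1⊕0⊕1⊕1⊕1⊕1⊕0⊕1⊕0⊕0⊕1⊕1 = 0
s4 (pos 4,5,6,7,12,13,14,15,20,21,22,23,28,29,30,31): 1⊕1⊕1⊕1⊕1⊕1⊕1⊕1⊕0⊕0⊕0⊕1⊕0⊕0⊕1⊕1 = 1
s8 (pos 8,9,10,11,12,13,14,15,24,25,26,27,28,29,30,31): 1⊕1⊕1⊕0⊕1⊕1⊕1⊕1⊕0⊕1⊕0⊕0⊕0⊕0⊕1⊕1 = 0
s16 (pos 16,17,18,19,20,21,22,23,24,25,26,27,28,29,30,31): 1⊕1⊕1⊕1⊕0⊕0⊕0⊕1⊕0⊕1⊕0⊕0⊕0⊕0⊕1⊕1 = 0
Syndrome s16…s1 = 00101 → error at position 5.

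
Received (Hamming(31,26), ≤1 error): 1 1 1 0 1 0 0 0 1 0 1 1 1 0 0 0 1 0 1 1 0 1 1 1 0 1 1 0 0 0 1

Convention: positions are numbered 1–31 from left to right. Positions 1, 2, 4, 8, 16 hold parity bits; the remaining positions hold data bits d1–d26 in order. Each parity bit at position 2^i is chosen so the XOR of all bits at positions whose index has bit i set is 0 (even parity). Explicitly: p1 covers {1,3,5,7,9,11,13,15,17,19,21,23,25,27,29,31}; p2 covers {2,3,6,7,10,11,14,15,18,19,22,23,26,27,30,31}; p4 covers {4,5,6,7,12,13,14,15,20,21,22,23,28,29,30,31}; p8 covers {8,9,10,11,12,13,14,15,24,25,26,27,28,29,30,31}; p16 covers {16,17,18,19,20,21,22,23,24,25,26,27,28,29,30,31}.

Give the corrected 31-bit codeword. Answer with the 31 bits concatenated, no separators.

s1 (pos 1,3,5,7,9,11,13,15,17,19,21,23,25,27,29,31): 1⊕1⊕1⊕0⊕1⊕1⊕1⊕0⊕1⊕1⊕0⊕1⊕0⊕1⊕0⊕1 = 1
s2 (pos 2,3,6,7,10,11,14,15,18,19,22,23,26,27,30,31): 1⊕1⊕0⊕0⊕0⊕1⊕0⊕0⊕0⊕1⊕1⊕1⊕1⊕1⊕0⊕1 = 1
s4 (pos 4,5,6,7,12,13,14,15,20,21,22,23,28,29,30,31): 0⊕1⊕0⊕0⊕1⊕1⊕0⊕0⊕1⊕0⊕1⊕1⊕0⊕0⊕0⊕1 = 1
s8 (pos 8,9,10,11,12,13,14,15,24,25,26,27,28,29,30,31): 0⊕1⊕0⊕1⊕1⊕1⊕0⊕0⊕1⊕0⊕1⊕1⊕0⊕0⊕0⊕1 = 0
s16 (pos 16,17,18,19,20,21,22,23,24,25,26,27,28,29,30,31): 0⊕1⊕0⊕1⊕1⊕0⊕1⊕1⊕1⊕0⊕1⊕1⊕0⊕0⊕0⊕1 = 1
Syndrome s16…s1 = 10111 → error at position 23.
Flip position 23: 1110100010111000101101110110001 → 1110100010111000101101010110001

1110100010111000101101010110001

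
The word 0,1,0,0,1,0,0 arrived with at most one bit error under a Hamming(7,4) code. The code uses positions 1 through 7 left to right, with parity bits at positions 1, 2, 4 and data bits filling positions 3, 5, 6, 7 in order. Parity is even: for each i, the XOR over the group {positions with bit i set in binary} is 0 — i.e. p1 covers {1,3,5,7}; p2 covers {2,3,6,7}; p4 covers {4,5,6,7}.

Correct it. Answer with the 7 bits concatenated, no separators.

s1 (pos 1,3,5,7): 0⊕0⊕1⊕0 = 1
s2 (pos 2,3,6,7): 1⊕0⊕0⊕0 = 1
s4 (pos 4,5,6,7): 0⊕1⊕0⊕0 = 1
Syndrome s4…s1 = 111 → error at position 7.
Flip position 7: 0100100 → 0100101

0100101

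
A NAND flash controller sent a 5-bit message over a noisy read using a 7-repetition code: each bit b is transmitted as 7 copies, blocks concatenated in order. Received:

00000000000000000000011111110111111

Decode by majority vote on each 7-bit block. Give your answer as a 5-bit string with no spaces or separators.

00011

Block 1 (0000000): 0 ones → 0
Block 2 (0000000): 0 ones → 0
Block 3 (0000000): 0 ones → 0
Block 4 (1111111): 7 ones → 1
Block 5 (0111111): 6 ones → 1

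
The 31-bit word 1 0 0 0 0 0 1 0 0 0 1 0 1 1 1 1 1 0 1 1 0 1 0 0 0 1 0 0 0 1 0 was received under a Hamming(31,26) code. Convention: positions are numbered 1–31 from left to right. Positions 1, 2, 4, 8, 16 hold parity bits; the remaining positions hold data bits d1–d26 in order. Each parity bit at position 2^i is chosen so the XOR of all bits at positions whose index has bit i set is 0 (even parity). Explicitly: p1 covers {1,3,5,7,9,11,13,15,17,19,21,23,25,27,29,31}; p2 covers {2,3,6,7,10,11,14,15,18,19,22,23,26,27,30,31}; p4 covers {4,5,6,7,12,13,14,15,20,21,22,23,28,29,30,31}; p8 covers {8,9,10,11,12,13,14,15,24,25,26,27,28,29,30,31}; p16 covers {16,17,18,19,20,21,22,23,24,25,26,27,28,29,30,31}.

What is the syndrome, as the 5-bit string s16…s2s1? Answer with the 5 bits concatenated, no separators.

10101

s1 (pos 1,3,5,7,9,11,13,15,17,19,21,23,25,27,29,31): 1⊕0⊕0⊕1⊕0⊕1⊕1⊕1⊕1⊕1⊕0⊕0⊕0⊕0⊕0⊕0 = 1
s2 (pos 2,3,6,7,10,11,14,15,18,19,22,23,26,27,30,31): 0⊕0⊕0⊕1⊕0⊕1⊕1⊕1⊕0⊕1⊕1⊕0⊕1⊕0⊕1⊕0 = 0
s4 (pos 4,5,6,7,12,13,14,15,20,21,22,23,28,29,30,31): 0⊕0⊕0⊕1⊕0⊕1⊕1⊕1⊕1⊕0⊕1⊕0⊕0⊕0⊕1⊕0 = 1
s8 (pos 8,9,10,11,12,13,14,15,24,25,26,27,28,29,30,31): 0⊕0⊕0⊕1⊕0⊕1⊕1⊕1⊕0⊕0⊕1⊕0⊕0⊕0⊕1⊕0 = 0
s16 (pos 16,17,18,19,20,21,22,23,24,25,26,27,28,29,30,31): 1⊕1⊕0⊕1⊕1⊕0⊕1⊕0⊕0⊕0⊕1⊕0⊕0⊕0⊕1⊕0 = 1
Syndrome s16…s1 = 10101 → error at position 21.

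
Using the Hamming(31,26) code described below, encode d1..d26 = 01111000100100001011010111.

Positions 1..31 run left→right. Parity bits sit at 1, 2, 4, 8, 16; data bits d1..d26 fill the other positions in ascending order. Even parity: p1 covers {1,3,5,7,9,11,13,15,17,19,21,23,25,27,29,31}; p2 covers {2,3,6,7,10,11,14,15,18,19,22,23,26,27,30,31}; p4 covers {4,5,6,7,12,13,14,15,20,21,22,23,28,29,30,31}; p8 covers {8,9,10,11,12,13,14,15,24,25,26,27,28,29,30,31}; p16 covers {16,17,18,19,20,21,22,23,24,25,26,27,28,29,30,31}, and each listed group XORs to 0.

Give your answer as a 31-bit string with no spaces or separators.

1000111010001000100001011010111

Place data at non-parity positions: p1 p2 0 p4 1 1 1 p8 1 0 0 0 1 0 0 p16 1 0 0 0 0 1 0 1 1 0 1 0 1 1 1
p1 (pos 1,3,5,7,9,11,13,15,17,19,21,23,25,27,29,31): XOR of data positions = 0⊕1⊕1⊕1⊕0⊕1⊕0⊕1⊕0⊕0⊕0⊕1⊕1⊕1⊕1 = 1
p2 (pos 2,3,6,7,10,11,14,15,18,19,22,23,26,27,30,31): XOR of data positions = 0⊕1⊕1⊕0⊕0⊕0⊕0⊕0⊕0⊕1⊕0⊕0⊕1⊕1⊕1 = 0
p4 (pos 4,5,6,7,12,13,14,15,20,21,22,23,28,29,30,31): XOR of data positions = 1⊕1⊕1⊕0⊕1⊕0⊕0⊕0⊕0⊕1⊕0⊕0⊕1⊕1⊕1 = 0
p8 (pos 8,9,10,11,12,13,14,15,24,25,26,27,28,29,30,31): XOR of data positions = 1⊕0⊕0⊕0⊕1⊕0⊕0⊕1⊕1⊕0⊕1⊕0⊕1⊕1⊕1 = 0
p16 (pos 16,17,18,19,20,21,22,23,24,25,26,27,28,29,30,31): XOR of data positions = 1⊕0⊕0⊕0⊕0⊕1⊕0⊕1⊕1⊕0⊕1⊕0⊕1⊕1⊕1 = 0
Codeword: 1000111010001000100001011010111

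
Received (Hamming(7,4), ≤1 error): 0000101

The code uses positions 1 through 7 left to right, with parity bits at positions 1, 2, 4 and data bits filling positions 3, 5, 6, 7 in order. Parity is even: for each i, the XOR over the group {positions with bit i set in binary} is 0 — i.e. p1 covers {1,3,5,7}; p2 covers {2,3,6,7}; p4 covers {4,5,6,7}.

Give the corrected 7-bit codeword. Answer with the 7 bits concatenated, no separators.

0100101

s1 (pos 1,3,5,7): 0⊕0⊕1⊕1 = 0
s2 (pos 2,3,6,7): 0⊕0⊕0⊕1 = 1
s4 (pos 4,5,6,7): 0⊕1⊕0⊕1 = 0
Syndrome s4…s1 = 010 → error at position 2.
Flip position 2: 0000101 → 0100101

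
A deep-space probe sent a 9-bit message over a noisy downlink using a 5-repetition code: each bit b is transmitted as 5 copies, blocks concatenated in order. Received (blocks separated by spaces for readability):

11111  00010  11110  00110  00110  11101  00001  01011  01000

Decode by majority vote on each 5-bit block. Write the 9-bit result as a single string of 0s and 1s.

Block 1 (11111): 5 ones → 1
Block 2 (00010): 1 one → 0
Block 3 (11110): 4 ones → 1
Block 4 (00110): 2 ones → 0
Block 5 (00110): 2 ones → 0
Block 6 (11101): 4 ones → 1
Block 7 (00001): 1 one → 0
Block 8 (01011): 3 ones → 1
Block 9 (01000): 1 one → 0

101001010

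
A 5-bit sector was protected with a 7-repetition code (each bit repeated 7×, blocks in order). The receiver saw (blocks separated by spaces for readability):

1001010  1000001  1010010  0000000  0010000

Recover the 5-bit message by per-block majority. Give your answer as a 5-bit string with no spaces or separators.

00000

Block 1 (1001010): 3 ones → 0
Block 2 (1000001): 2 ones → 0
Block 3 (1010010): 3 ones → 0
Block 4 (0000000): 0 ones → 0
Block 5 (0010000): 1 one → 0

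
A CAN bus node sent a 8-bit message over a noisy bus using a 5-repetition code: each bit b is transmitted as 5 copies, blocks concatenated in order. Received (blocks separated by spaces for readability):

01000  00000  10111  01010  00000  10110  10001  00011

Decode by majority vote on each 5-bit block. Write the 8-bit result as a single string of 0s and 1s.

Block 1 (01000): 1 one → 0
Block 2 (00000): 0 ones → 0
Block 3 (10111): 4 ones → 1
Block 4 (01010): 2 ones → 0
Block 5 (00000): 0 ones → 0
Block 6 (10110): 3 ones → 1
Block 7 (10001): 2 ones → 0
Block 8 (00011): 2 ones → 0

00100100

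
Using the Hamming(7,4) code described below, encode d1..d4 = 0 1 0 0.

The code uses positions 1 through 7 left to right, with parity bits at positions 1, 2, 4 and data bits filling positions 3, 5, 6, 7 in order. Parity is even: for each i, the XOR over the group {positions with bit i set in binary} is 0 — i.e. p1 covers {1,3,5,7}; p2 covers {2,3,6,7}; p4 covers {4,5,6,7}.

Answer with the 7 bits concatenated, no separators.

Place data at non-parity positions: p1 p2 0 p4 1 0 0
p1 (pos 1,3,5,7): XOR of data positions = 0⊕1⊕0 = 1
p2 (pos 2,3,6,7): XOR of data positions = 0⊕0⊕0 = 0
p4 (pos 4,5,6,7): XOR of data positions = 1⊕0⊕0 = 1
Codeword: 1001100

1001100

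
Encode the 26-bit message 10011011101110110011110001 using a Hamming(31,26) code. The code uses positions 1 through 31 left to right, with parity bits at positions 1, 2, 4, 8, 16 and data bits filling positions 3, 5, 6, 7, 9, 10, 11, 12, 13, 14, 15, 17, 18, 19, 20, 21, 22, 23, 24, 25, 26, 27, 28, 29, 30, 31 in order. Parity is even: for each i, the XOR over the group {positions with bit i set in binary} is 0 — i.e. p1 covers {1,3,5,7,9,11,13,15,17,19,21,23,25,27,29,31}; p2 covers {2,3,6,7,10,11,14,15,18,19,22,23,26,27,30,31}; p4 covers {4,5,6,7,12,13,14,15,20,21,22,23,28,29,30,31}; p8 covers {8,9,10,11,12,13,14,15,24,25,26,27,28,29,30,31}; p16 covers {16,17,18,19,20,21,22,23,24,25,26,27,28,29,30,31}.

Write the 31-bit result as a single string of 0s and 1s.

Place data at non-parity positions: p1 p2 1 p4 0 0 1 p8 1 0 1 1 1 0 1 p16 1 1 0 1 1 0 0 1 1 1 1 0 0 0 1
p1 (pos 1,3,5,7,9,11,13,15,17,19,21,23,25,27,29,31): XOR of data positions = 1⊕0⊕1⊕1⊕1⊕1⊕1⊕1⊕0⊕1⊕0⊕1⊕1⊕0⊕1 = 1
p2 (pos 2,3,6,7,10,11,14,15,18,19,22,23,26,27,30,31): XOR of data positions = 1⊕0⊕1⊕0⊕1⊕0⊕1⊕1⊕0⊕0⊕0⊕1⊕1⊕0⊕1 = 0
p4 (pos 4,5,6,7,12,13,14,15,20,21,22,23,28,29,30,31): XOR of data positions = 0⊕0⊕1⊕1⊕1⊕0⊕1⊕1⊕1⊕0⊕0⊕0⊕0⊕0⊕1 = 1
p8 (pos 8,9,10,11,12,13,14,15,24,25,26,27,28,29,30,31): XOR of data positions = 1⊕0⊕1⊕1⊕1⊕0⊕1⊕1⊕1⊕1⊕1⊕0⊕0⊕0⊕1 = 0
p16 (pos 16,17,18,19,20,21,22,23,24,25,26,27,28,29,30,31): XOR of data positions = 1⊕1⊕0⊕1⊕1⊕0⊕0⊕1⊕1⊕1⊕1⊕0⊕0⊕0⊕1 = 1
Codeword: 1011001010111011110110011110001

1011001010111011110110011110001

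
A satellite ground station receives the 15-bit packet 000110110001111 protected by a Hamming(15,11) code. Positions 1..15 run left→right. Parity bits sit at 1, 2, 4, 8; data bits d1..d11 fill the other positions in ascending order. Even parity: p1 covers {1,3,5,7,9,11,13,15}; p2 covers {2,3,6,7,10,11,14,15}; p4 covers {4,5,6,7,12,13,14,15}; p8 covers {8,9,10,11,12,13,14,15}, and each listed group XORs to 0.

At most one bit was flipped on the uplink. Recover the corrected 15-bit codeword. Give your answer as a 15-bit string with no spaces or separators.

s1 (pos 1,3,5,7,9,11,13,15): 0⊕0⊕1⊕1⊕0⊕0⊕1⊕1 = 0
s2 (pos 2,3,6,7,10,11,14,15): 0⊕0⊕0⊕1⊕0⊕0⊕1⊕1 = 1
s4 (pos 4,5,6,7,12,13,14,15): 1⊕1⊕0⊕1⊕1⊕1⊕1⊕1 = 1
s8 (pos 8,9,10,11,12,13,14,15): 1⊕0⊕0⊕0⊕1⊕1⊕1⊕1 = 1
Syndrome s8…s1 = 1110 → error at position 14.
Flip position 14: 000110110001111 → 000110110001101

000110110001101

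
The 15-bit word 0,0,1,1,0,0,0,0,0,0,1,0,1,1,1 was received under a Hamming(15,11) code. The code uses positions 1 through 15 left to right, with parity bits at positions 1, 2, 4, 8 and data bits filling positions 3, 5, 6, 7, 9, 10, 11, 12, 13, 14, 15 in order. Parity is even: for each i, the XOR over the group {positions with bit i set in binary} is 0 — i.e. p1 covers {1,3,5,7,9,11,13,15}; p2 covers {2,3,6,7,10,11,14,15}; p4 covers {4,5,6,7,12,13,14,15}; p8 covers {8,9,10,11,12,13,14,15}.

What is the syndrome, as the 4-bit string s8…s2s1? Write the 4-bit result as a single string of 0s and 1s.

s1 (pos 1,3,5,7,9,11,13,15): 0⊕1⊕0⊕0⊕0⊕1⊕1⊕1 = 0
s2 (pos 2,3,6,7,10,11,14,15): 0⊕1⊕0⊕0⊕0⊕1⊕1⊕1 = 0
s4 (pos 4,5,6,7,12,13,14,15): 1⊕0⊕0⊕0⊕0⊕1⊕1⊕1 = 0
s8 (pos 8,9,10,11,12,13,14,15): 0⊕0⊕0⊕1⊕0⊕1⊕1⊕1 = 0
Syndrome s8…s1 = 0000 → no error.

0000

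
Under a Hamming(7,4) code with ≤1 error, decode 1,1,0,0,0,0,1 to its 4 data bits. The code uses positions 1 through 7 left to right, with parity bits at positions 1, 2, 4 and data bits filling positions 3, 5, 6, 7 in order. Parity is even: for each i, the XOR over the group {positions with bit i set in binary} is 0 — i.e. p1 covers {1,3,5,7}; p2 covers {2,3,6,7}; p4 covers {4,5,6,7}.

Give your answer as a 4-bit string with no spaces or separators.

0001

s1 (pos 1,3,5,7): 1⊕0⊕0⊕1 = 0
s2 (pos 2,3,6,7): 1⊕0⊕0⊕1 = 0
s4 (pos 4,5,6,7): 0⊕0⊕0⊕1 = 1
Syndrome s4…s1 = 100 → error at position 4.
Flip position 4: 1100001 → 1101001
Read data bits from positions 3,5,6,7: 0001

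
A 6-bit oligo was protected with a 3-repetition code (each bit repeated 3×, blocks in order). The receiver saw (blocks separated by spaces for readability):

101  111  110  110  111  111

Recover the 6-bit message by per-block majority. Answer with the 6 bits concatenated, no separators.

111111

Block 1 (101): 2 ones → 1
Block 2 (111): 3 ones → 1
Block 3 (110): 2 ones → 1
Block 4 (110): 2 ones → 1
Block 5 (111): 3 ones → 1
Block 6 (111): 3 ones → 1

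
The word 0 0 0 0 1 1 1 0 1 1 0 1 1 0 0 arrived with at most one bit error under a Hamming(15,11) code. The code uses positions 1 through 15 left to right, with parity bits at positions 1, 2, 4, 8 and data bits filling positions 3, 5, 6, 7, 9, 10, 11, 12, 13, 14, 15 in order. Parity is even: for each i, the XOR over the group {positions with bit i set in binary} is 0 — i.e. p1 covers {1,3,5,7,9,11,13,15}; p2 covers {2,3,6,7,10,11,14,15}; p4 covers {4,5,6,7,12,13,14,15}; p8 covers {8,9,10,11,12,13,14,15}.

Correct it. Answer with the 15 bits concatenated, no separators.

000010101101100

s1 (pos 1,3,5,7,9,11,13,15): 0⊕0⊕1⊕1⊕1⊕0⊕1⊕0 = 0
s2 (pos 2,3,6,7,10,11,14,15): 0⊕0⊕1⊕1⊕1⊕0⊕0⊕0 = 1
s4 (pos 4,5,6,7,12,13,14,15): 0⊕1⊕1⊕1⊕1⊕1⊕0⊕0 = 1
s8 (pos 8,9,10,11,12,13,14,15): 0⊕1⊕1⊕0⊕1⊕1⊕0⊕0 = 0
Syndrome s8…s1 = 0110 → error at position 6.
Flip position 6: 000011101101100 → 000010101101100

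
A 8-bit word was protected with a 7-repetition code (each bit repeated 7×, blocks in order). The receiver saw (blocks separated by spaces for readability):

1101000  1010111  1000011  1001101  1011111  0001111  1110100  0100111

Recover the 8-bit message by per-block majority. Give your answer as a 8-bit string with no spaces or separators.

01011111

Block 1 (1101000): 3 ones → 0
Block 2 (1010111): 5 ones → 1
Block 3 (1000011): 3 ones → 0
Block 4 (1001101): 4 ones → 1
Block 5 (1011111): 6 ones → 1
Block 6 (0001111): 4 ones → 1
Block 7 (1110100): 4 ones → 1
Block 8 (0100111): 4 ones → 1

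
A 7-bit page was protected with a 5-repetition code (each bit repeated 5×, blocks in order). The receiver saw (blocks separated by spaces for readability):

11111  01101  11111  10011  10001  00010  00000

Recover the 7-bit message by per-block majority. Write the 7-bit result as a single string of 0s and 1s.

1111000

Block 1 (11111): 5 ones → 1
Block 2 (01101): 3 ones → 1
Block 3 (11111): 5 ones → 1
Block 4 (10011): 3 ones → 1
Block 5 (10001): 2 ones → 0
Block 6 (00010): 1 one → 0
Block 7 (00000): 0 ones → 0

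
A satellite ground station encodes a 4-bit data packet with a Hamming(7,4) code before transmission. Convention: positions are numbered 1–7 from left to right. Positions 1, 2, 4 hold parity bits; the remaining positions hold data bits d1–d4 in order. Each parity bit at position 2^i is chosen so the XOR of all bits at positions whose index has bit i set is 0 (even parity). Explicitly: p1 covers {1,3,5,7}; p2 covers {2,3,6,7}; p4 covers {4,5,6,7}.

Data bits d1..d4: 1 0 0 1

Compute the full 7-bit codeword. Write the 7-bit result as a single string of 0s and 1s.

Place data at non-parity positions: p1 p2 1 p4 0 0 1
p1 (pos 1,3,5,7): XOR of data positions = 1⊕0⊕1 = 0
p2 (pos 2,3,6,7): XOR of data positions = 1⊕0⊕1 = 0
p4 (pos 4,5,6,7): XOR of data positions = 0⊕0⊕1 = 1
Codeword: 0011001

0011001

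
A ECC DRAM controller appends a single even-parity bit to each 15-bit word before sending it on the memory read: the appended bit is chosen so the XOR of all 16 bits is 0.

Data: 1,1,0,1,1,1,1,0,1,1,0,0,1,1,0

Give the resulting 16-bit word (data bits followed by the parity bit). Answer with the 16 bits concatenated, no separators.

XOR of the 15 data bits: 1⊕1⊕0⊕1⊕1⊕1⊕1⊕0⊕1⊕1⊕0⊕0⊕1⊕1⊕0 = 0
Parity bit = 0 (so all 16 bits XOR to 0).

1101111011001100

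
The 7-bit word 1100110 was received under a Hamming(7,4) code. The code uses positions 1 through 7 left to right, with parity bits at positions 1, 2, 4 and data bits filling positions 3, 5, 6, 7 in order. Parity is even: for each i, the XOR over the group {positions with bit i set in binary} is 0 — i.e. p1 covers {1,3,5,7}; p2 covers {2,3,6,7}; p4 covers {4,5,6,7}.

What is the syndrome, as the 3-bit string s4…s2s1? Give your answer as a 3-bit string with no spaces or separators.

000

s1 (pos 1,3,5,7): 1⊕0⊕1⊕0 = 0
s2 (pos 2,3,6,7): 1⊕0⊕1⊕0 = 0
s4 (pos 4,5,6,7): 0⊕1⊕1⊕0 = 0
Syndrome s4…s1 = 000 → no error.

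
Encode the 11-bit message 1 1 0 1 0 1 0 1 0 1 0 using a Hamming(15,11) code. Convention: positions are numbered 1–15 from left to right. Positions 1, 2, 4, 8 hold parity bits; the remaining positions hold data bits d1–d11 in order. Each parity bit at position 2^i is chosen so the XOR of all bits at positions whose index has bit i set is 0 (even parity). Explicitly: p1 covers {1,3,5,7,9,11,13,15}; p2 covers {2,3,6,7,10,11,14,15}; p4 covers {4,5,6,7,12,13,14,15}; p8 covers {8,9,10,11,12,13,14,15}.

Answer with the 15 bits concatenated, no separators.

101010110101010

Place data at non-parity positions: p1 p2 1 p4 1 0 1 p8 0 1 0 1 0 1 0
p1 (pos 1,3,5,7,9,11,13,15): XOR of data positions = 1⊕1⊕1⊕0⊕0⊕0⊕0 = 1
p2 (pos 2,3,6,7,10,11,14,15): XOR of data positions = 1⊕0⊕1⊕1⊕0⊕1⊕0 = 0
p4 (pos 4,5,6,7,12,13,14,15): XOR of data positions = 1⊕0⊕1⊕1⊕0⊕1⊕0 = 0
p8 (pos 8,9,10,11,12,13,14,15): XOR of data positions = 0⊕1⊕0⊕1⊕0⊕1⊕0 = 1
Codeword: 101010110101010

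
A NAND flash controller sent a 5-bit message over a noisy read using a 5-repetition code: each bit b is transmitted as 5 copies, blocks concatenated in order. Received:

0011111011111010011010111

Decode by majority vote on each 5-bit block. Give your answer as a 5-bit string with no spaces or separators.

11101

Block 1 (00111): 3 ones → 1
Block 2 (11011): 4 ones → 1
Block 3 (11101): 4 ones → 1
Block 4 (00110): 2 ones → 0
Block 5 (10111): 4 ones → 1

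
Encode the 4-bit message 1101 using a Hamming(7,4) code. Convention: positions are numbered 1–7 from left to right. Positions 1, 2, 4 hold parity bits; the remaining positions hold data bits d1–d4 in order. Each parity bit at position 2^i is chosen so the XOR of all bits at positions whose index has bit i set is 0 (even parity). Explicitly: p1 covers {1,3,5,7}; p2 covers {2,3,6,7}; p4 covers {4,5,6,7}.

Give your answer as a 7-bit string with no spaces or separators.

Place data at non-parity positions: p1 p2 1 p4 1 0 1
p1 (pos 1,3,5,7): XOR of data positions = 1⊕1⊕1 = 1
p2 (pos 2,3,6,7): XOR of data positions = 1⊕0⊕1 = 0
p4 (pos 4,5,6,7): XOR of data positions = 1⊕0⊕1 = 0
Codeword: 1010101

1010101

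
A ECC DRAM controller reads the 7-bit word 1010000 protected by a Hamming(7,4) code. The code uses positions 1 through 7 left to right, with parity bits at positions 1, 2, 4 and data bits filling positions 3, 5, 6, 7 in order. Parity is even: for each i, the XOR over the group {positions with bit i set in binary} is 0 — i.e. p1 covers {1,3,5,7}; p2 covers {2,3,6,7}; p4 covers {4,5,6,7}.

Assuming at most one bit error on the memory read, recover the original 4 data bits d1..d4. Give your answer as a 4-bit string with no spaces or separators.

s1 (pos 1,3,5,7): 1⊕1⊕0⊕0 = 0
s2 (pos 2,3,6,7): 0⊕1⊕0⊕0 = 1
s4 (pos 4,5,6,7): 0⊕0⊕0⊕0 = 0
Syndrome s4…s1 = 010 → error at position 2.
Flip position 2: 1010000 → 1110000
Read data bits from positions 3,5,6,7: 1000

1000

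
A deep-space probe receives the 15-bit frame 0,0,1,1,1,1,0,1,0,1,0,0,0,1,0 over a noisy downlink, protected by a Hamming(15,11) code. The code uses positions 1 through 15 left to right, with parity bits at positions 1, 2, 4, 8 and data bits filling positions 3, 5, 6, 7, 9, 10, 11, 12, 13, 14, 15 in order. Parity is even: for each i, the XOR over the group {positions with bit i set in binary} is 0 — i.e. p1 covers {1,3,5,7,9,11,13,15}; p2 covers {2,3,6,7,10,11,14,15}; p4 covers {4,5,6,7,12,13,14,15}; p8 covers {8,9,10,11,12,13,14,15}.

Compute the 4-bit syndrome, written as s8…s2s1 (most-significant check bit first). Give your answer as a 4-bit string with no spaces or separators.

1000

s1 (pos 1,3,5,7,9,11,13,15): 0⊕1⊕1⊕0⊕0⊕0⊕0⊕0 = 0
s2 (pos 2,3,6,7,10,11,14,15): 0⊕1⊕1⊕0⊕1⊕0⊕1⊕0 = 0
s4 (pos 4,5,6,7,12,13,14,15): 1⊕1⊕1⊕0⊕0⊕0⊕1⊕0 = 0
s8 (pos 8,9,10,11,12,13,14,15): 1⊕0⊕1⊕0⊕0⊕0⊕1⊕0 = 1
Syndrome s8…s1 = 1000 → error at position 8.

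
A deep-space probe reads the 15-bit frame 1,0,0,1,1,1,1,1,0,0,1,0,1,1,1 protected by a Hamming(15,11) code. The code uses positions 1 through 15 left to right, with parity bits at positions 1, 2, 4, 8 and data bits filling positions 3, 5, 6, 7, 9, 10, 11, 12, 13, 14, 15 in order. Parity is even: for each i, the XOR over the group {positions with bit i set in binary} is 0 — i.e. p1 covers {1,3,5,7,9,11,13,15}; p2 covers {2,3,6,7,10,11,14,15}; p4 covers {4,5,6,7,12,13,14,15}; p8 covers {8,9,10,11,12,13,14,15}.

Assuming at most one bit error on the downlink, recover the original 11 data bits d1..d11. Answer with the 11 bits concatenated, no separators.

01110010101

s1 (pos 1,3,5,7,9,11,13,15): 1⊕0⊕1⊕1⊕0⊕1⊕1⊕1 = 0
s2 (pos 2,3,6,7,10,11,14,15): 0⊕0⊕1⊕1⊕0⊕1⊕1⊕1 = 1
s4 (pos 4,5,6,7,12,13,14,15): 1⊕1⊕1⊕1⊕0⊕1⊕1⊕1 = 1
s8 (pos 8,9,10,11,12,13,14,15): 1⊕0⊕0⊕1⊕0⊕1⊕1⊕1 = 1
Syndrome s8…s1 = 1110 → error at position 14.
Flip position 14: 100111110010111 → 100111110010101
Read data bits from positions 3,5,6,7,9,10,11,12,13,14,15: 01110010101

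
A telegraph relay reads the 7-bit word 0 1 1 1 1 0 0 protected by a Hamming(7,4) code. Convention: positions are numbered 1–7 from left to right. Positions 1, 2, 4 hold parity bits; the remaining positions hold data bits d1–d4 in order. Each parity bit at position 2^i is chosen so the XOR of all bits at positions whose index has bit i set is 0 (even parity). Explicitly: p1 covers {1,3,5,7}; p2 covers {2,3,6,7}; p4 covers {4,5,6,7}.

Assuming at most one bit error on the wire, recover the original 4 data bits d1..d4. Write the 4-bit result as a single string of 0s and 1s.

s1 (pos 1,3,5,7): 0⊕1⊕1⊕0 = 0
s2 (pos 2,3,6,7): 1⊕1⊕0⊕0 = 0
s4 (pos 4,5,6,7): 1⊕1⊕0⊕0 = 0
Syndrome s4…s1 = 000 → no error.
Read data bits from positions 3,5,6,7: 1100

1100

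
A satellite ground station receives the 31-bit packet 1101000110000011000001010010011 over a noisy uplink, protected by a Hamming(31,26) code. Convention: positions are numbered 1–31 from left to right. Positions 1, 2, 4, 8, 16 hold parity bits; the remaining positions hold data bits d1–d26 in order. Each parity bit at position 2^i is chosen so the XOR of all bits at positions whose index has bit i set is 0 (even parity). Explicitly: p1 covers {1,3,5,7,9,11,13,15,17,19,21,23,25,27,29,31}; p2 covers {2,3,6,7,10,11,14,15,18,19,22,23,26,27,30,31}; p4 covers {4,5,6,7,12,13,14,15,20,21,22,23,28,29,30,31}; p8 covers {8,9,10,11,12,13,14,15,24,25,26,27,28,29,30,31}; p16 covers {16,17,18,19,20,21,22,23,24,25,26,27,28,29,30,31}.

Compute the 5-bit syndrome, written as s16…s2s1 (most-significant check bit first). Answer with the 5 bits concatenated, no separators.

s1 (pos 1,3,5,7,9,11,13,15,17,19,21,23,25,27,29,31): 1⊕0⊕0⊕0⊕1⊕0⊕0⊕1⊕0⊕0⊕0⊕0⊕0⊕1⊕0⊕1 = 1
s2 (pos 2,3,6,7,10,11,14,15,18,19,22,23,26,27,30,31): 1⊕0⊕0⊕0⊕0⊕0⊕0⊕1⊕0⊕0⊕1⊕0⊕0⊕1⊕1⊕1 = 0
s4 (pos 4,5,6,7,12,13,14,15,20,21,22,23,28,29,30,31): 1⊕0⊕0⊕0⊕0⊕0⊕0⊕1⊕0⊕0⊕1⊕0⊕0⊕0⊕1⊕1 = 1
s8 (pos 8,9,10,11,12,13,14,15,24,25,26,27,28,29,30,31): 1⊕1⊕0⊕0⊕0⊕0⊕0⊕1⊕1⊕0⊕0⊕1⊕0⊕0⊕1⊕1 = 1
s16 (pos 16,17,18,19,20,21,22,23,24,25,26,27,28,29,30,31): 1⊕0⊕0⊕0⊕0⊕0⊕1⊕0⊕1⊕0⊕0⊕1⊕0⊕0⊕1⊕1 = 0
Syndrome s16…s1 = 01101 → error at position 13.

01101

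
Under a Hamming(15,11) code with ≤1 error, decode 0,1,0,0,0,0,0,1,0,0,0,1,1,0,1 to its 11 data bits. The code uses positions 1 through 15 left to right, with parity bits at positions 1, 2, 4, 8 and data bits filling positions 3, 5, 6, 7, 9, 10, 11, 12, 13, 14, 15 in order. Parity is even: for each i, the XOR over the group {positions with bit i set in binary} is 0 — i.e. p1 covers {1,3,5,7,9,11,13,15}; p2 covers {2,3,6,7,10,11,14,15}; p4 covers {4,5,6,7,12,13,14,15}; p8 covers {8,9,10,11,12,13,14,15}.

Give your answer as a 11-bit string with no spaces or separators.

00000001101

s1 (pos 1,3,5,7,9,11,13,15): 0⊕0⊕0⊕0⊕0⊕0⊕1⊕1 = 0
s2 (pos 2,3,6,7,10,11,14,15): 1⊕0⊕0⊕0⊕0⊕0⊕0⊕1 = 0
s4 (pos 4,5,6,7,12,13,14,15): 0⊕0⊕0⊕0⊕1⊕1⊕0⊕1 = 1
s8 (pos 8,9,10,11,12,13,14,15): 1⊕0⊕0⊕0⊕1⊕1⊕0⊕1 = 0
Syndrome s8…s1 = 0100 → error at position 4.
Flip position 4: 010000010001101 → 010100010001101
Read data bits from positions 3,5,6,7,9,10,11,12,13,14,15: 00000001101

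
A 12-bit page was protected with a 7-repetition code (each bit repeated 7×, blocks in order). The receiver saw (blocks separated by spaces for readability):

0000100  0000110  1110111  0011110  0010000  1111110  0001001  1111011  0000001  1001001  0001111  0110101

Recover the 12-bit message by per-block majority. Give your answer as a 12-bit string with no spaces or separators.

Block 1 (0000100): 1 one → 0
Block 2 (0000110): 2 ones → 0
Block 3 (1110111): 6 ones → 1
Block 4 (0011110): 4 ones → 1
Block 5 (0010000): 1 one → 0
Block 6 (1111110): 6 ones → 1
Block 7 (0001001): 2 ones → 0
Block 8 (1111011): 6 ones → 1
Block 9 (0000001): 1 one → 0
Block 10 (1001001): 3 ones → 0
Block 11 (0001111): 4 ones → 1
Block 12 (0110101): 4 ones → 1

001101010011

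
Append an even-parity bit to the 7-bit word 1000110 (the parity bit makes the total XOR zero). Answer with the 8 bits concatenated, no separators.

XOR of the 7 data bits: 1⊕0⊕0⊕0⊕1⊕1⊕0 = 1
Parity bit = 1 (so all 8 bits XOR to 0).

10001101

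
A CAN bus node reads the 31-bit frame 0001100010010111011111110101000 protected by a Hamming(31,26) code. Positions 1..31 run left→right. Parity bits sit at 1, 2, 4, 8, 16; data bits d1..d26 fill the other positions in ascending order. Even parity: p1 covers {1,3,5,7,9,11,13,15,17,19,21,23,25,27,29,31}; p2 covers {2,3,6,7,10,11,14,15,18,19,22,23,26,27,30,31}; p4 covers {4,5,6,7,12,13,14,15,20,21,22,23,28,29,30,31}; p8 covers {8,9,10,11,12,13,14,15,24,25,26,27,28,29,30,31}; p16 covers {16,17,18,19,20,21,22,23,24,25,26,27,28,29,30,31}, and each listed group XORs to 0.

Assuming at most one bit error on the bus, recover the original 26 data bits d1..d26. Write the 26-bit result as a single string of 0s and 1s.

s1 (pos 1,3,5,7,9,11,13,15,17,19,21,23,25,27,29,31): 0⊕0⊕1⊕0⊕1⊕0⊕0⊕1⊕0⊕1⊕1⊕1⊕0⊕0⊕0⊕0 = 0
s2 (pos 2,3,6,7,10,11,14,15,18,19,22,23,26,27,30,31): 0⊕0⊕0⊕0⊕0⊕0⊕1⊕1⊕1⊕1⊕1⊕1⊕1⊕0⊕0⊕0 = 1
s4 (pos 4,5,6,7,12,13,14,15,20,21,22,23,28,29,30,31): 1⊕1⊕0⊕0⊕1⊕0⊕1⊕1⊕1⊕1⊕1⊕1⊕1⊕0⊕0⊕0 = 0
s8 (pos 8,9,10,11,12,13,14,15,24,25,26,27,28,29,30,31): 0⊕1⊕0⊕0⊕1⊕0⊕1⊕1⊕1⊕0⊕1⊕0⊕1⊕0⊕0⊕0 = 1
s16 (pos 16,17,18,19,20,21,22,23,24,25,26,27,28,29,30,31): 1⊕0⊕1⊕1⊕1⊕1⊕1⊕1⊕1⊕0⊕1⊕0⊕1⊕0⊕0⊕0 = 0
Syndrome s16…s1 = 01010 → error at position 10.
Flip position 10: 0001100010010111011111110101000 → 0001100011010111011111110101000
Read data bits from positions 3,5,6,7,9,10,11,12,13,14,15,17,18,19,20,21,22,23,24,25,26,27,28,29,30,31: 01001101011011111110101000

01001101011011111110101000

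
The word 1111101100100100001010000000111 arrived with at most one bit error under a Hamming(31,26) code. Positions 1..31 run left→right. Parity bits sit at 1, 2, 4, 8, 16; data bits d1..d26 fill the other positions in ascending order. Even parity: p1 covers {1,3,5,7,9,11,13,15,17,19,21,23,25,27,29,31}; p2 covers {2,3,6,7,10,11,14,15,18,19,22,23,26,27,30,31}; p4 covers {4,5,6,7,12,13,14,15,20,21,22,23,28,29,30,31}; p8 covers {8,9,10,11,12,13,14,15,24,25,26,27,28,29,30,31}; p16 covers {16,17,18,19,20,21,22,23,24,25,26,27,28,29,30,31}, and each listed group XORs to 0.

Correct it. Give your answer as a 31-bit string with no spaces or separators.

s1 (pos 1,3,5,7,9,11,13,15,17,19,21,23,25,27,29,31): 1⊕1⊕1⊕1⊕0⊕1⊕0⊕0⊕0⊕1⊕1⊕0⊕0⊕0⊕1⊕1 = 1
s2 (pos 2,3,6,7,10,11,14,15,18,19,22,23,26,27,30,31): 1⊕1⊕0⊕1⊕0⊕1⊕1⊕0⊕0⊕1⊕0⊕0⊕0⊕0⊕1⊕1 = 0
s4 (pos 4,5,6,7,12,13,14,15,20,21,22,23,28,29,30,31): 1⊕1⊕0⊕1⊕0⊕0⊕1⊕0⊕0⊕1⊕0⊕0⊕0⊕1⊕1⊕1 = 0
s8 (pos 8,9,10,11,12,13,14,15,24,25,26,27,28,29,30,31): 1⊕0⊕0⊕1⊕0⊕0⊕1⊕0⊕0⊕0⊕0⊕0⊕0⊕1⊕1⊕1 = 0
s16 (pos 16,17,18,19,20,21,22,23,24,25,26,27,28,29,30,31): 0⊕0⊕0⊕1⊕0⊕1⊕0⊕0⊕0⊕0⊕0⊕0⊕0⊕1⊕1⊕1 = 1
Syndrome s16…s1 = 10001 → error at position 17.
Flip position 17: 1111101100100100001010000000111 → 1111101100100100101010000000111

1111101100100100101010000000111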